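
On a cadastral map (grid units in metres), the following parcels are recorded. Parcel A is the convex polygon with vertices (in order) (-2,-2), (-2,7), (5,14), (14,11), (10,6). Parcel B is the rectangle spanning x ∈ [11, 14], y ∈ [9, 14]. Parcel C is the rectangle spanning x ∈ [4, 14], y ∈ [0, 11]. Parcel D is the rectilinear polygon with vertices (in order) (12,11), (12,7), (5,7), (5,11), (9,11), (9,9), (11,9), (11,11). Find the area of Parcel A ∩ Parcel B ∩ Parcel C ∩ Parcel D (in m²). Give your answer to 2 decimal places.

2.00

The intersection is the polygon with vertices (11,9), (11,11), (12,11), (12,9).
By the shoelace formula its area is 2.00.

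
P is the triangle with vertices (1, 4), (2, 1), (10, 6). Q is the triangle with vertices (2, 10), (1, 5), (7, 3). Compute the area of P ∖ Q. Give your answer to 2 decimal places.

11.63

|P| = 14.5, |P∩Q| = 2.8741.
|P ∖ Q| = |P| − |P∩Q| = 14.5 − 2.8741 = 11.63.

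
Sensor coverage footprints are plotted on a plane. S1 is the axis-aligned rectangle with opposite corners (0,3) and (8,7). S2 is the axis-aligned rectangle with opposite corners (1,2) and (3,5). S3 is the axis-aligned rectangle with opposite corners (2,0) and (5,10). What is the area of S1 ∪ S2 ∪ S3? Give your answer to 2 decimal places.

51.00

By inclusion–exclusion:
Individual areas: |S1| = 32, |S2| = 6, |S3| = 30.
|S1∩S2|: x∈[1,3], y∈[3,5] → 2·2 = 4.
|S1∩S3|: x∈[2,5], y∈[3,7] → 3·4 = 12.
|S2∩S3|: x∈[2,3], y∈[2,5] → 1·3 = 3.
|S1∩S2∩S3| = 2.
|S1 ∪ S2 ∪ S3| = 68 − 19 + 2 = 51.00.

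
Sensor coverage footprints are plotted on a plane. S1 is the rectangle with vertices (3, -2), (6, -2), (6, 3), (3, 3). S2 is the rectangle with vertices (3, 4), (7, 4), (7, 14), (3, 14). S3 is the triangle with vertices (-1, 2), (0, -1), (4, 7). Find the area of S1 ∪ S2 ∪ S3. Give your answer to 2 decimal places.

By inclusion–exclusion:
Individual areas: |S1| = 15, |S2| = 40, |S3| = 10.
|S1∩S2| = 0 (no overlap).
|S1∩S3| = 0.
|S2∩S3| = 0.5.
|S1∩S2∩S3| = 0.
|S1 ∪ S2 ∪ S3| = 65 − 0.5 + 0 = 64.50.

64.50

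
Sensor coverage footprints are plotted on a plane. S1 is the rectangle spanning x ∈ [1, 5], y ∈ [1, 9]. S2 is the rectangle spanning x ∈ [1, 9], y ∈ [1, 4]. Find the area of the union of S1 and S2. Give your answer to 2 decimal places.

By inclusion–exclusion:
Individual areas: |S1| = 32, |S2| = 24.
|S1∩S2|: x∈[1,5], y∈[1,4] → 4·3 = 12.
|S1 ∪ S2| = 56 − 12 = 44.00.

44.00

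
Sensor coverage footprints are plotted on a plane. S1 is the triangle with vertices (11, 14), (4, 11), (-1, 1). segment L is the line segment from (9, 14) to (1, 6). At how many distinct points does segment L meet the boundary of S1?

2

The segment meets the boundary at (2,7), (7.5,12.5).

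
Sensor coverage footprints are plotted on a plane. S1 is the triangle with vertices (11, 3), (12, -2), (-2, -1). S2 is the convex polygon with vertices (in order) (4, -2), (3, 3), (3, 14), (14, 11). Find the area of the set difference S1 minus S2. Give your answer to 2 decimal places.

29.81

|S1| = 34.5, |S1∩S2| = 4.6926.
|S1 ∖ S2| = |S1| − |S1∩S2| = 34.5 − 4.6926 = 29.81.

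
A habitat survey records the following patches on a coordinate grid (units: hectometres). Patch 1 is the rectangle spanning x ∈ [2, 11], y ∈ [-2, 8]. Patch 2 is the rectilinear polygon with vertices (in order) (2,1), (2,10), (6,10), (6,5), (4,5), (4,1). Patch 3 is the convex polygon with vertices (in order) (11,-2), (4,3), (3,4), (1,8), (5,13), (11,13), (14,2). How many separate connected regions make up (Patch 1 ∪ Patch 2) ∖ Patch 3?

2

(Patch 1 ∪ Patch 2) ∖ Patch 3 splits into 2 disjoint pieces (area 30, area 0.225).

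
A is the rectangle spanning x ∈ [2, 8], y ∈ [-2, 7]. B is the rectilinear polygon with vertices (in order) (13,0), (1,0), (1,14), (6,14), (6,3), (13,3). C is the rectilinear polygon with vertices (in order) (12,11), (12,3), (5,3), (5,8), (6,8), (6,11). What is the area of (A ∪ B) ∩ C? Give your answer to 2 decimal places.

|A ∪ B| = 111.
|(A ∪ B) ∩ C| = 13.00.

13.00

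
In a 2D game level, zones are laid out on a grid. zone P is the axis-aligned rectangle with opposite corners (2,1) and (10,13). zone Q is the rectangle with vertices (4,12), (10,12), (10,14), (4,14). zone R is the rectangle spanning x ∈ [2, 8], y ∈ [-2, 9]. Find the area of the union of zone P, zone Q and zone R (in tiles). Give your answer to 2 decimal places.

By inclusion–exclusion:
Individual areas: |zone P| = 96, |zone Q| = 12, |zone R| = 66.
|zone P∩zone Q|: x∈[4,10], y∈[12,13] → 6·1 = 6.
|zone P∩zone R|: x∈[2,8], y∈[1,9] → 6·8 = 48.
|zone Q∩zone R| = 0 (no overlap).
|zone P∩zone Q∩zone R| = 0.
|zone P ∪ zone Q ∪ zone R| = 174 − 54 + 0 = 120.00.

120.00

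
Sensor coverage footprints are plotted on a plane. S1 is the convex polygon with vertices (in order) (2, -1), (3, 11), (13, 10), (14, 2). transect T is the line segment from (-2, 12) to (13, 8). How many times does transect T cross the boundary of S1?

1

The segment meets the boundary at (2.973,10.674).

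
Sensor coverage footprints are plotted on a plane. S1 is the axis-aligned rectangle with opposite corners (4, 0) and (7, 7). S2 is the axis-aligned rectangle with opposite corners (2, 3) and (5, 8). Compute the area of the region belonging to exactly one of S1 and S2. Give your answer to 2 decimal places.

|S1∩S2|: x∈[4,5], y∈[3,7] → 1·4 = 4.
|S1 △ S2| = |S1| + |S2| − 2·|S1∩S2| = 21 + 15 − 8 = 28.00.

28.00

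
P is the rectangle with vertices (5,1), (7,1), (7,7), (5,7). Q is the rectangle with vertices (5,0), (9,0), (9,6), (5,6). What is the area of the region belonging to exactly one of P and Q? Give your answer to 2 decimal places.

16.00

|P∩Q|: x∈[5,7], y∈[1,6] → 2·5 = 10.
|P △ Q| = |P| + |Q| − 2·|P∩Q| = 12 + 24 − 20 = 16.00.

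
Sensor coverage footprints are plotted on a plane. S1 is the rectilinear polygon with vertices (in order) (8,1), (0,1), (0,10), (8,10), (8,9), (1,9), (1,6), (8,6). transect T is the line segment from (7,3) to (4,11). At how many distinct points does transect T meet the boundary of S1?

The segment meets the boundary at (4.375,10), (4.75,9), (5.875,6).

3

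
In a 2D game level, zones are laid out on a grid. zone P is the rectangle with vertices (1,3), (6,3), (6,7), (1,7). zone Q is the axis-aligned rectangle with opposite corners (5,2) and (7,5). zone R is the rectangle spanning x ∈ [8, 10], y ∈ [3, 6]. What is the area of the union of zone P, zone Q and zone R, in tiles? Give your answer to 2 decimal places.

30.00

By inclusion–exclusion:
Individual areas: |zone P| = 20, |zone Q| = 6, |zone R| = 6.
|zone P∩zone Q|: x∈[5,6], y∈[3,5] → 1·2 = 2.
|zone P∩zone R| = 0 (no overlap).
|zone Q∩zone R| = 0 (no overlap).
|zone P∩zone Q∩zone R| = 0.
|zone P ∪ zone Q ∪ zone R| = 32 − 2 + 0 = 30.00.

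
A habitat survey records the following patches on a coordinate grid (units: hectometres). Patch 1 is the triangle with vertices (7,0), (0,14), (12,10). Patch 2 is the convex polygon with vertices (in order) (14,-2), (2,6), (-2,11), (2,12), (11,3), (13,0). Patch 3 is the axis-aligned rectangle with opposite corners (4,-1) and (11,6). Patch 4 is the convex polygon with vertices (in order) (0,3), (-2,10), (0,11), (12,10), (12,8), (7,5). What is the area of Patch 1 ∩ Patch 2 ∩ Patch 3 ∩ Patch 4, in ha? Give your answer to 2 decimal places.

The intersection is the polygon with vertices (4,6), (8,6), (8.25,5.75), (7,5), (4.812,4.375).
By the shoelace formula its area is 4.28.

4.28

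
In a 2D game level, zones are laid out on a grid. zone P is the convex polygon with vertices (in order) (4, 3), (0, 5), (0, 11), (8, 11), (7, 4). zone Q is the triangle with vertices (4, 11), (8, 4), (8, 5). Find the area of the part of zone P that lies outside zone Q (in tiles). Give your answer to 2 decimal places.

|zone P| = 54, |zone P∩zone Q| = 1.3176.
|zone P ∖ zone Q| = |zone P| − |zone P∩zone Q| = 54 − 1.3176 = 52.68.

52.68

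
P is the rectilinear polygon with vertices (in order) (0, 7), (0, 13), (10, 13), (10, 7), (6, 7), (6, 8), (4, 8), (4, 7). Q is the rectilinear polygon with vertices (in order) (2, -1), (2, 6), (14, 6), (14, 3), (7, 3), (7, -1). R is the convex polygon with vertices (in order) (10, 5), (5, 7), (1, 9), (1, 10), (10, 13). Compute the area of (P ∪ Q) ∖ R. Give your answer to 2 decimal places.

78.00

|P ∪ Q| = 114.
|(P ∪ Q) ∩ R| = 36.
|(P ∪ Q) ∖ R| = 114 − 36 = 78.00.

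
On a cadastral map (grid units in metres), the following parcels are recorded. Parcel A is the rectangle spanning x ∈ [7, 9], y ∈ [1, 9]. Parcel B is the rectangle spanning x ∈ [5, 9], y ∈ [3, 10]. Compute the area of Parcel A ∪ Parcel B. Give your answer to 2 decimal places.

32.00

By inclusion–exclusion:
Individual areas: |Parcel A| = 16, |Parcel B| = 28.
|Parcel A∩Parcel B|: x∈[7,9], y∈[3,9] → 2·6 = 12.
|Parcel A ∪ Parcel B| = 44 − 12 = 32.00.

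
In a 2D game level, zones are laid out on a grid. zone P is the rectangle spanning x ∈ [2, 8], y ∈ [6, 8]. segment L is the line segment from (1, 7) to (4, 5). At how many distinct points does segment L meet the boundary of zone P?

The segment meets the boundary at (2.5,6), (2,6.333).

2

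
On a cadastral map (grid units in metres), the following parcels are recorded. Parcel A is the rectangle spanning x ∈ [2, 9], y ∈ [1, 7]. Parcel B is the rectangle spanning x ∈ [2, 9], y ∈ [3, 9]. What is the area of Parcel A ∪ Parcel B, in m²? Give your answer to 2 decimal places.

By inclusion–exclusion:
Individual areas: |Parcel A| = 42, |Parcel B| = 42.
|Parcel A∩Parcel B|: x∈[2,9], y∈[3,7] → 7·4 = 28.
|Parcel A ∪ Parcel B| = 84 − 28 = 56.00.

56.00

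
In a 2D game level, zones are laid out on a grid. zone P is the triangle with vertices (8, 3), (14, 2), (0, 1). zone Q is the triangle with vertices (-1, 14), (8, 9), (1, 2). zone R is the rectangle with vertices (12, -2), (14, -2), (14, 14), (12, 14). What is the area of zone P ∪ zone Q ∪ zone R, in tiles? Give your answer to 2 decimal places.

90.52

By inclusion–exclusion:
Individual areas: |zone P| = 10, |zone Q| = 49, |zone R| = 32.
|zone P∩zone Q| = 0.
|zone P∩zone R| = 0.4762.
|zone Q∩zone R| = 0.
|zone P∩zone Q∩zone R| = 0.
|zone P ∪ zone Q ∪ zone R| = 91 − 0.4762 + 0 = 90.52.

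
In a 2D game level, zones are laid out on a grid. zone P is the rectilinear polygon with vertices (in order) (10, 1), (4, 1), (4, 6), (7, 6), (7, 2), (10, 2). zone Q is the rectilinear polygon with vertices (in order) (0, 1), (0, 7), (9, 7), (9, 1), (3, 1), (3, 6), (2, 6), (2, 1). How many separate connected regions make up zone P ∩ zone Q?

zone P ∩ zone Q is a single connected region.

1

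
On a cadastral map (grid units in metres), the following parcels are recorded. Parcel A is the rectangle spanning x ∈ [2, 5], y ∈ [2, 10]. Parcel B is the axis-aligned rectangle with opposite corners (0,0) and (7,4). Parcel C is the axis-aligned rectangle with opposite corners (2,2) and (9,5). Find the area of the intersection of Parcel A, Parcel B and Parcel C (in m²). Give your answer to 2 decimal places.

6.00

The intersection is the polygon with vertices (2,2), (2,4), (5,4), (5,2).
By the shoelace formula its area is 6.00.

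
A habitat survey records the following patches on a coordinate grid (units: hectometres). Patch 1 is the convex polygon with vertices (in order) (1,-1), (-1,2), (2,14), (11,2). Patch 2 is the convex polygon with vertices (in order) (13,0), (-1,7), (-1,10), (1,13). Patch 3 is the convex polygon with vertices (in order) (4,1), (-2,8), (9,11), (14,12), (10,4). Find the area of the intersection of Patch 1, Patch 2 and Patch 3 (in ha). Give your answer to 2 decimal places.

31.57

The intersection is the polygon with vertices (9.526,3.763), (7.5,2.75), (0.111,6.444), (0.683,8.732), (4.084,9.659).
By the shoelace formula its area is 31.57.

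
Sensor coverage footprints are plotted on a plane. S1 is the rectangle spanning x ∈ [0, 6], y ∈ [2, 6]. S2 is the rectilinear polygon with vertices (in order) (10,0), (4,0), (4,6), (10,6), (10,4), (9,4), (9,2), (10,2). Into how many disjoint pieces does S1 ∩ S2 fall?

1

S1 ∩ S2 is a single connected region.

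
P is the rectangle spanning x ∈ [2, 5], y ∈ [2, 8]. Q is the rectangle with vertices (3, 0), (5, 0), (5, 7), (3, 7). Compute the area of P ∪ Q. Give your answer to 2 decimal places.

By inclusion–exclusion:
Individual areas: |P| = 18, |Q| = 14.
|P∩Q|: x∈[3,5], y∈[2,7] → 2·5 = 10.
|P ∪ Q| = 32 − 10 = 22.00.

22.00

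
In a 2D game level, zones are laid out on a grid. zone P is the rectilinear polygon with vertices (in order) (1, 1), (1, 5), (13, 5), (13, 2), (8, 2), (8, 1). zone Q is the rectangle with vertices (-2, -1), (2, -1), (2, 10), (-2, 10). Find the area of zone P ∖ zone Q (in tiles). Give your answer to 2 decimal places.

39.00

|zone P| = 43, |zone P∩zone Q| = 4.
|zone P ∖ zone Q| = |zone P| − |zone P∩zone Q| = 43 − 4 = 39.00.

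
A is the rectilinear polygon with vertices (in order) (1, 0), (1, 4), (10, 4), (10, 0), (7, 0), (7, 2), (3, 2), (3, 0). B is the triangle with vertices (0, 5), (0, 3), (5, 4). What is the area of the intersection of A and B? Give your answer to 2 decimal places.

The intersection is the polygon with vertices (1,4), (5,4), (1,3.2).
By the shoelace formula its area is 1.60.

1.60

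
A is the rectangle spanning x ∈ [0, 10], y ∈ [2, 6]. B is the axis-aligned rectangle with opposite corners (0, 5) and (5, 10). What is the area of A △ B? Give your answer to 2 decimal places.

|A∩B|: x∈[0,5], y∈[5,6] → 5·1 = 5.
|A △ B| = |A| + |B| − 2·|A∩B| = 40 + 25 − 10 = 55.00.

55.00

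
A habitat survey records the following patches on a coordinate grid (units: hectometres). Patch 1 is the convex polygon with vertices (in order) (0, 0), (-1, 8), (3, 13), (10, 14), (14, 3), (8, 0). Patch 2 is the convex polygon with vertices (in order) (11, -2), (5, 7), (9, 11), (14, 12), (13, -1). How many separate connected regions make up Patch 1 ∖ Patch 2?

Patch 1 ∖ Patch 2 splits into 2 disjoint pieces (area 102.5413, area 0.6686).

2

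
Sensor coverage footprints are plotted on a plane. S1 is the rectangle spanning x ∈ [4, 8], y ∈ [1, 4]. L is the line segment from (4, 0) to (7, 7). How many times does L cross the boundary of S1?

The segment meets the boundary at (5.714,4), (4.429,1).

2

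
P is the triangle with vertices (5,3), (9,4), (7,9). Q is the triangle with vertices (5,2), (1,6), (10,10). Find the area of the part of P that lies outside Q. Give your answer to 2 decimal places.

4.85

|P| = 11, |P∩Q| = 6.15.
|P ∖ Q| = |P| − |P∩Q| = 11 − 6.15 = 4.85.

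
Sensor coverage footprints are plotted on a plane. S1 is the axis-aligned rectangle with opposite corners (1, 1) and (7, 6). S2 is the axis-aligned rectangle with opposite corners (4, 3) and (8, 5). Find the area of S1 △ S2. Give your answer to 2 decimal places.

26.00

|S1∩S2|: x∈[4,7], y∈[3,5] → 3·2 = 6.
|S1 △ S2| = |S1| + |S2| − 2·|S1∩S2| = 30 + 8 − 12 = 26.00.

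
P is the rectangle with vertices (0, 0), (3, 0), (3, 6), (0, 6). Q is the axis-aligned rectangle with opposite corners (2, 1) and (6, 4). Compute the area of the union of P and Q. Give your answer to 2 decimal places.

By inclusion–exclusion:
Individual areas: |P| = 18, |Q| = 12.
|P∩Q|: x∈[2,3], y∈[1,4] → 1·3 = 3.
|P ∪ Q| = 30 − 3 = 27.00.

27.00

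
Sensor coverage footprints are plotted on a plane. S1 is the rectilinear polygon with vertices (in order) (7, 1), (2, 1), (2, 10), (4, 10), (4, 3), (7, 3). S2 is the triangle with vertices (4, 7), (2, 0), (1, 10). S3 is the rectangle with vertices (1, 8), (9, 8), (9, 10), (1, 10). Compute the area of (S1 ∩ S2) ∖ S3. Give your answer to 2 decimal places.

8.36

|S1 ∩ S2| = 8.8571.
|(S1 ∩ S2) ∩ S3| = 0.5.
|(S1 ∩ S2) ∖ S3| = 8.8571 − 0.5 = 8.36.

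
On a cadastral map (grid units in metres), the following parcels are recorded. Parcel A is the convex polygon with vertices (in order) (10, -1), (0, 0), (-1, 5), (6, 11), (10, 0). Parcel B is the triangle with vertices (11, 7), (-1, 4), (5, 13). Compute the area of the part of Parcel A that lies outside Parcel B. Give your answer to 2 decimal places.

54.83

|Parcel A| = 80.5, |Parcel A∩Parcel B| = 25.6727.
|Parcel A ∖ Parcel B| = |Parcel A| − |Parcel A∩Parcel B| = 80.5 − 25.6727 = 54.83.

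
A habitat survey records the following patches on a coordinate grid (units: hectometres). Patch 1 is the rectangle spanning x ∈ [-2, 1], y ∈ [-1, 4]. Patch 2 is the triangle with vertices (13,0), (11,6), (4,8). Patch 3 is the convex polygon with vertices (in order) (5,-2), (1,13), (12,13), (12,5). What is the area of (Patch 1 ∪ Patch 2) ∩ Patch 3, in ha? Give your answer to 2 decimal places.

The region (Patch 1 ∪ Patch 2) ∩ Patch 3 is the polygon with vertices (4,8), (11,6), (11.5,4.5), (9.823,2.824).
By the shoelace formula its area is 13.97.

13.97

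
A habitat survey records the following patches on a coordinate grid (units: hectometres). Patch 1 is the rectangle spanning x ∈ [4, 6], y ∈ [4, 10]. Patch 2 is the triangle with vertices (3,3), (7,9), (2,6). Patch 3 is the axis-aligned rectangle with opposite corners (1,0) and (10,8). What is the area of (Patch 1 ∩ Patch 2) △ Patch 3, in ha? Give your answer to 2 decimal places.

68.67

|Patch 1 ∩ Patch 2| = 3.6.
|(Patch 1 ∩ Patch 2) ∩ Patch 3| = 3.4667.
|(Patch 1 ∩ Patch 2) △ Patch 3| = 3.6 + 72 − 6.9333 = 68.67.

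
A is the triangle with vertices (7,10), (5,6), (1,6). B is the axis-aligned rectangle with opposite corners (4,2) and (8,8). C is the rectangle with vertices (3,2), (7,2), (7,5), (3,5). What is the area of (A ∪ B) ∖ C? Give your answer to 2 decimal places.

20.00

|A ∪ B| = 29.
|(A ∪ B) ∩ C| = 9.
|(A ∪ B) ∖ C| = 29 − 9 = 20.00.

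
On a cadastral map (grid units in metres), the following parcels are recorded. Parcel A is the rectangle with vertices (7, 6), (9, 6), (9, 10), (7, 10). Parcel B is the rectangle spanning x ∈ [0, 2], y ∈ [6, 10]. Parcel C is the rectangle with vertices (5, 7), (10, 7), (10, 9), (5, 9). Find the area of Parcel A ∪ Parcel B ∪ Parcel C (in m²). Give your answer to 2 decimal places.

22.00

By inclusion–exclusion:
Individual areas: |Parcel A| = 8, |Parcel B| = 8, |Parcel C| = 10.
|Parcel A∩Parcel B| = 0 (no overlap).
|Parcel A∩Parcel C|: x∈[7,9], y∈[7,9] → 2·2 = 4.
|Parcel B∩Parcel C| = 0 (no overlap).
|Parcel A∩Parcel B∩Parcel C| = 0.
|Parcel A ∪ Parcel B ∪ Parcel C| = 26 − 4 + 0 = 22.00.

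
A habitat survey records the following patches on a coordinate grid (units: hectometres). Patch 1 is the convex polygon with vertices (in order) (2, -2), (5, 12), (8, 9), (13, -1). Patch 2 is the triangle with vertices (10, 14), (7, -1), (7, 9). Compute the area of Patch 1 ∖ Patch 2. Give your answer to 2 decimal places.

|Patch 1| = 83, |Patch 1∩Patch 2| = 9.5982.
|Patch 1 ∖ Patch 2| = |Patch 1| − |Patch 1∩Patch 2| = 83 − 9.5982 = 73.40.

73.40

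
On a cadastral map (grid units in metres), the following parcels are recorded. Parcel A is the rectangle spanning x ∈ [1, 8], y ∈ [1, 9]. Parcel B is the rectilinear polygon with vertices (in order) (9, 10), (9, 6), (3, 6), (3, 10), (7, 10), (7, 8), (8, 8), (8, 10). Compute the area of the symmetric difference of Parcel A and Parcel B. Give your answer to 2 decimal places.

50.00

|Parcel A| = 56, |Parcel B| = 22, |Parcel A∩Parcel B| = 14.
|Parcel A △ Parcel B| = |Parcel A| + |Parcel B| − 2·|Parcel A∩Parcel B| = 56 + 22 − 28 = 50.00.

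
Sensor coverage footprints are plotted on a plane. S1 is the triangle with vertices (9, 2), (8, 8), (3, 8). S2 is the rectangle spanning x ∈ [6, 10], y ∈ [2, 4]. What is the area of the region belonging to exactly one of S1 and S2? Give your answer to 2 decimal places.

19.67

|S1| = 15, |S2| = 8, |S1∩S2| = 1.6667.
|S1 △ S2| = |S1| + |S2| − 2·|S1∩S2| = 15 + 8 − 3.3333 = 19.67.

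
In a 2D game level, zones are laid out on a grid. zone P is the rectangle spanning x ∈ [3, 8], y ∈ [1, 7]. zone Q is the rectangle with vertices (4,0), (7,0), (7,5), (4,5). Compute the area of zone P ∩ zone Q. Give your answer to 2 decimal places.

12.00

|zone P∩zone Q|: x∈[4,7], y∈[1,5] → 3·4 = 12.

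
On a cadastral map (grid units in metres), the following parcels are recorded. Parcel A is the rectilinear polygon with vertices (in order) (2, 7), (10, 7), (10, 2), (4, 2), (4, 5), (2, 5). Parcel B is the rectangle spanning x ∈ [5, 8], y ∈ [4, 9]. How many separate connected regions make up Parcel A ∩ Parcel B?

1

Parcel A ∩ Parcel B is a single connected region.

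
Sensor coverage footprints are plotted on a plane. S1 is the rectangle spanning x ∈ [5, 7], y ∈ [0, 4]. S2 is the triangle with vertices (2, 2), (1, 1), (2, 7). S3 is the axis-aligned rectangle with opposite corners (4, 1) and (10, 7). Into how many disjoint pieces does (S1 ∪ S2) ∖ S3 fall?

(S1 ∪ S2) ∖ S3 splits into 2 disjoint pieces (area 2, area 2.5).

2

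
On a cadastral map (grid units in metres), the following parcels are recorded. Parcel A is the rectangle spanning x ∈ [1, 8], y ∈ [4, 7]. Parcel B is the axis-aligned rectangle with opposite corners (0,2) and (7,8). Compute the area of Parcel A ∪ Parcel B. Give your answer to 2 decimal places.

By inclusion–exclusion:
Individual areas: |Parcel A| = 21, |Parcel B| = 42.
|Parcel A∩Parcel B|: x∈[1,7], y∈[4,7] → 6·3 = 18.
|Parcel A ∪ Parcel B| = 63 − 18 = 45.00.

45.00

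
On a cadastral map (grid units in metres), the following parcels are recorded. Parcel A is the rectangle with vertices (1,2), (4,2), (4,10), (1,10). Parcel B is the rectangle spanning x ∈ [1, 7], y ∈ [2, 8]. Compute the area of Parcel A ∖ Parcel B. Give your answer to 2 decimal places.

6.00

|Parcel A∩Parcel B|: x∈[1,4], y∈[2,8] → 3·6 = 18.
|Parcel A| = 24.
|Parcel A ∖ Parcel B| = |Parcel A| − |Parcel A∩Parcel B| = 24 − 18 = 6.00.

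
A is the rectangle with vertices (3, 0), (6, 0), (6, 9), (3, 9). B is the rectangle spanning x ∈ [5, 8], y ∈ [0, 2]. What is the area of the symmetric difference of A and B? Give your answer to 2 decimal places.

|A∩B|: x∈[5,6], y∈[0,2] → 1·2 = 2.
|A △ B| = |A| + |B| − 2·|A∩B| = 27 + 6 − 4 = 29.00.

29.00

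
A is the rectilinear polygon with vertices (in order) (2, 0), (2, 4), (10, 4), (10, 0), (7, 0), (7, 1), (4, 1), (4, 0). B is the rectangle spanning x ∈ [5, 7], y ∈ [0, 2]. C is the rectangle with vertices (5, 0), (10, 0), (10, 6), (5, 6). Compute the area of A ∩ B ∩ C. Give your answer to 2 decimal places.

2.00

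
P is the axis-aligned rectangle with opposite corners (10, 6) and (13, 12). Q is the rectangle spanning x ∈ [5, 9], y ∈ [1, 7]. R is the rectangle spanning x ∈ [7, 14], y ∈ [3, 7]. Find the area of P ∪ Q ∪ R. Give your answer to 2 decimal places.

By inclusion–exclusion:
Individual areas: |P| = 18, |Q| = 24, |R| = 28.
|P∩Q| = 0 (no overlap).
|P∩R|: x∈[10,13], y∈[6,7] → 3·1 = 3.
|Q∩R|: x∈[7,9], y∈[3,7] → 2·4 = 8.
|P∩Q∩R| = 0.
|P ∪ Q ∪ R| = 70 − 11 + 0 = 59.00.

59.00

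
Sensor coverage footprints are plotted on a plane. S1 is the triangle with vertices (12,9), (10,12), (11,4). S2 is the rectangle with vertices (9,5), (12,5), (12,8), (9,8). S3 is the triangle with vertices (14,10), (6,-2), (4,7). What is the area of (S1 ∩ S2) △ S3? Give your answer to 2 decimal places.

|S1 ∩ S2| = 2.4375.
|(S1 ∩ S2) ∩ S3| = 2.1602.
|(S1 ∩ S2) △ S3| = 2.4375 + 48 − 4.3203 = 46.12.

46.12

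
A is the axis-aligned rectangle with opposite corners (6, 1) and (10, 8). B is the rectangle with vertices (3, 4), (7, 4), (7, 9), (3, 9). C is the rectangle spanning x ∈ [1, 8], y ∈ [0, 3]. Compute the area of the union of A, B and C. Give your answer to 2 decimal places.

61.00

By inclusion–exclusion:
Individual areas: |A| = 28, |B| = 20, |C| = 21.
|A∩B|: x∈[6,7], y∈[4,8] → 1·4 = 4.
|A∩C|: x∈[6,8], y∈[1,3] → 2·2 = 4.
|B∩C| = 0 (no overlap).
|A∩B∩C| = 0.
|A ∪ B ∪ C| = 69 − 8 + 0 = 61.00.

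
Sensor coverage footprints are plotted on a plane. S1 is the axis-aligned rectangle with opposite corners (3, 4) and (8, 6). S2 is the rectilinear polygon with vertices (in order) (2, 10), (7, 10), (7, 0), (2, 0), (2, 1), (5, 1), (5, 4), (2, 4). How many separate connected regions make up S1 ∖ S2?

S1 ∖ S2 is a single connected region.

1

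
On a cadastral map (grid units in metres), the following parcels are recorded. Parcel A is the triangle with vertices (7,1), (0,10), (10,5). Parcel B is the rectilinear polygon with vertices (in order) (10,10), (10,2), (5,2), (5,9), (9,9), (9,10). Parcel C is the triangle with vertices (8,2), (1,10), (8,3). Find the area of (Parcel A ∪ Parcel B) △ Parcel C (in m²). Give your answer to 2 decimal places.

|Parcel A ∪ Parcel B| = 46.5853.
|(Parcel A ∪ Parcel B) ∩ Parcel C| = 3.4444.
|(Parcel A ∪ Parcel B) △ Parcel C| = 46.5853 + 3.5 − 6.8889 = 43.20.

43.20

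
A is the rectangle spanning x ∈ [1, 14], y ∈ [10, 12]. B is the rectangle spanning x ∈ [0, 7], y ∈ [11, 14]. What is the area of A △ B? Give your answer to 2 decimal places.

35.00

|A∩B|: x∈[1,7], y∈[11,12] → 6·1 = 6.
|A △ B| = |A| + |B| − 2·|A∩B| = 26 + 21 − 12 = 35.00.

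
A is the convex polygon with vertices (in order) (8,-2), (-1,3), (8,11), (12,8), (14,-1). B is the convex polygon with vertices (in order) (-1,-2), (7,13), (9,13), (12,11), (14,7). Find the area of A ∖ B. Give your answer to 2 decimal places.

|A| = 112.5, |A∩B| = 58.424.
|A ∖ B| = |A| − |A∩B| = 112.5 − 58.424 = 54.08.

54.08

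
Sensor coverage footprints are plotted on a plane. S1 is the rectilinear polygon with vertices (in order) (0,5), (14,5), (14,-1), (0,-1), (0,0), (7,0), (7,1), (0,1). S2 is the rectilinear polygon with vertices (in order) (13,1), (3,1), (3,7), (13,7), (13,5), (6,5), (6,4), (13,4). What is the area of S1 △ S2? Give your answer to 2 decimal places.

|S1| = 77, |S2| = 53, |S1∩S2| = 33.
|S1 △ S2| = |S1| + |S2| − 2·|S1∩S2| = 77 + 53 − 66 = 64.00.

64.00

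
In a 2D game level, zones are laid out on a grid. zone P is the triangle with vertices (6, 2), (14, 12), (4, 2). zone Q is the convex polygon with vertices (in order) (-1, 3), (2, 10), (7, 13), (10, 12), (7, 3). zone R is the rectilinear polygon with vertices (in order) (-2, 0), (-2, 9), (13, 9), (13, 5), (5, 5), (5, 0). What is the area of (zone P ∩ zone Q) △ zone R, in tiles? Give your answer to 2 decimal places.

|zone P ∩ zone Q| = 2.9571.
|(zone P ∩ zone Q) ∩ zone R| = 0.3333.
|(zone P ∩ zone Q) △ zone R| = 2.9571 + 95 − 0.6667 = 97.29.

97.29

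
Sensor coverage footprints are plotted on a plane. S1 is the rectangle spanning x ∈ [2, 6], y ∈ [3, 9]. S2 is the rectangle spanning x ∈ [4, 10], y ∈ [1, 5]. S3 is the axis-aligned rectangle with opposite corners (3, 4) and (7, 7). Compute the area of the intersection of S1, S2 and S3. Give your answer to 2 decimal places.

2.00

The intersection is the polygon with vertices (4,5), (6,5), (6,4), (4,4).
By the shoelace formula its area is 2.00.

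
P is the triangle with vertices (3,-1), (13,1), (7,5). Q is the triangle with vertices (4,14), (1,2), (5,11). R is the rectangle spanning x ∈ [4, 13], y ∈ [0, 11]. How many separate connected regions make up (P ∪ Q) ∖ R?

2

(P ∪ Q) ∖ R splits into 2 disjoint pieces (area 2.25, area 9.375).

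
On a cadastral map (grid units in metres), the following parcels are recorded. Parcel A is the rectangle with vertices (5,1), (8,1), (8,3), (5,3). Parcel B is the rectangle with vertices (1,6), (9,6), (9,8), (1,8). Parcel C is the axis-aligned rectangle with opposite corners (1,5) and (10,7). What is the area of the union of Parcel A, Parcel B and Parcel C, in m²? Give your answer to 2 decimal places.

32.00

By inclusion–exclusion:
Individual areas: |Parcel A| = 6, |Parcel B| = 16, |Parcel C| = 18.
|Parcel A∩Parcel B| = 0 (no overlap).
|Parcel A∩Parcel C| = 0 (no overlap).
|Parcel B∩Parcel C|: x∈[1,9], y∈[6,7] → 8·1 = 8.
|Parcel A∩Parcel B∩Parcel C| = 0.
|Parcel A ∪ Parcel B ∪ Parcel C| = 40 − 8 + 0 = 32.00.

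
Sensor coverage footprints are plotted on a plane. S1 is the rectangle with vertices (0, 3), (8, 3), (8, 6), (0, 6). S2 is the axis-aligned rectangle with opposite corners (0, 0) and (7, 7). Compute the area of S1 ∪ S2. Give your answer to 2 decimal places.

52.00

By inclusion–exclusion:
Individual areas: |S1| = 24, |S2| = 49.
|S1∩S2|: x∈[0,7], y∈[3,6] → 7·3 = 21.
|S1 ∪ S2| = 73 − 21 = 52.00.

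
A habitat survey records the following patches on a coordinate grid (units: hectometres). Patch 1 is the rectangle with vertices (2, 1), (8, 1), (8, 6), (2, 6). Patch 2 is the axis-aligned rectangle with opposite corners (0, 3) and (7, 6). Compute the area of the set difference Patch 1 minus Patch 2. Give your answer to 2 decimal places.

15.00

|Patch 1∩Patch 2|: x∈[2,7], y∈[3,6] → 5·3 = 15.
|Patch 1| = 30.
|Patch 1 ∖ Patch 2| = |Patch 1| − |Patch 1∩Patch 2| = 30 − 15 = 15.00.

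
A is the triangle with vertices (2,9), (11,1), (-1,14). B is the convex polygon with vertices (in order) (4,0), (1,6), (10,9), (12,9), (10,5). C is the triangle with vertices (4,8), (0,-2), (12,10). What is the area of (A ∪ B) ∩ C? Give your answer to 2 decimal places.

|A ∪ B| = 54.7888.
|(A ∪ B) ∩ C| = 25.54.

25.54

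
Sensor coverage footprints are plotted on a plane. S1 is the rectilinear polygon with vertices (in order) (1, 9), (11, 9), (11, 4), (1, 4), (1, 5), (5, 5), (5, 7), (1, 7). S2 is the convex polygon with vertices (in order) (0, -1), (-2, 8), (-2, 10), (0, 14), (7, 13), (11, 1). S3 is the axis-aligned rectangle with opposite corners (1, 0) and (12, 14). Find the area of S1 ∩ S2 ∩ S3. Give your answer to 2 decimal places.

32.83

The intersection is the polygon with vertices (10,4), (1,4), (1,5), (5,5), (5,7), (1,7), (1,9), (8.333,9).
By the shoelace formula its area is 32.83.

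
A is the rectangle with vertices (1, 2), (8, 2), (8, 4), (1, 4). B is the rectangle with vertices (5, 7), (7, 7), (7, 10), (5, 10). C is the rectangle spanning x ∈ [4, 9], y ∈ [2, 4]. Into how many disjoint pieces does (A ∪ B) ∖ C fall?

(A ∪ B) ∖ C splits into 2 disjoint pieces (area 6, area 6).

2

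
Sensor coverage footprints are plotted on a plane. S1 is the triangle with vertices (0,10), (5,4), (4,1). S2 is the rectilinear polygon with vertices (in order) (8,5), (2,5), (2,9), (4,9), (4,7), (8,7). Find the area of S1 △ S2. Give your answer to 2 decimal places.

|S1| = 10.5, |S2| = 16, |S1∩S2| = 2.7611.
|S1 △ S2| = |S1| + |S2| − 2·|S1∩S2| = 10.5 + 16 − 5.5222 = 20.98.

20.98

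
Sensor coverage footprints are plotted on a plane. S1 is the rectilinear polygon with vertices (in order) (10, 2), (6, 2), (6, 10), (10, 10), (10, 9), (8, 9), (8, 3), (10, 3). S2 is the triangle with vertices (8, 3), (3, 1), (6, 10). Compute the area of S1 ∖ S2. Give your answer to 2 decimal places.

|S1| = 20, |S1∩S2| = 7.8.
|S1 ∖ S2| = |S1| − |S1∩S2| = 20 − 7.8 = 12.20.

12.20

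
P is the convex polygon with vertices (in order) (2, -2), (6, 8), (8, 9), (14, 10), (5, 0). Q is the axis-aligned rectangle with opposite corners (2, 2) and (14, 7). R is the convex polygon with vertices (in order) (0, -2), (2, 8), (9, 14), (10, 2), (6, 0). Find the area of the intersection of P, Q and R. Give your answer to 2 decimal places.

The intersection is the polygon with vertices (9.583,7), (9.729,5.254), (6.8,2), (3.6,2), (5.6,7).
By the shoelace formula its area is 20.75.

20.75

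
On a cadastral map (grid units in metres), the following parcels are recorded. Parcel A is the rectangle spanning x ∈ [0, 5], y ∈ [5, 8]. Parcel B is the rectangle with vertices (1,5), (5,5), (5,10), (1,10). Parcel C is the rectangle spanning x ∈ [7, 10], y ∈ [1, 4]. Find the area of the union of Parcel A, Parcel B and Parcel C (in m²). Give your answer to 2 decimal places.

32.00

By inclusion–exclusion:
Individual areas: |Parcel A| = 15, |Parcel B| = 20, |Parcel C| = 9.
|Parcel A∩Parcel B|: x∈[1,5], y∈[5,8] → 4·3 = 12.
|Parcel A∩Parcel C| = 0 (no overlap).
|Parcel B∩Parcel C| = 0 (no overlap).
|Parcel A∩Parcel B∩Parcel C| = 0.
|Parcel A ∪ Parcel B ∪ Parcel C| = 44 − 12 + 0 = 32.00.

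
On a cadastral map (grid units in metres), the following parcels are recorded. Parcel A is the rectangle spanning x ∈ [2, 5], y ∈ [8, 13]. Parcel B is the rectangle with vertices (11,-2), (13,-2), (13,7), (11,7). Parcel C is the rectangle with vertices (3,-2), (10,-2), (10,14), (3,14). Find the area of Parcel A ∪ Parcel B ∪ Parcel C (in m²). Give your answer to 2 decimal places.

135.00

By inclusion–exclusion:
Individual areas: |Parcel A| = 15, |Parcel B| = 18, |Parcel C| = 112.
|Parcel A∩Parcel B| = 0 (no overlap).
|Parcel A∩Parcel C|: x∈[3,5], y∈[8,13] → 2·5 = 10.
|Parcel B∩Parcel C| = 0 (no overlap).
|Parcel A∩Parcel B∩Parcel C| = 0.
|Parcel A ∪ Parcel B ∪ Parcel C| = 145 − 10 + 0 = 135.00.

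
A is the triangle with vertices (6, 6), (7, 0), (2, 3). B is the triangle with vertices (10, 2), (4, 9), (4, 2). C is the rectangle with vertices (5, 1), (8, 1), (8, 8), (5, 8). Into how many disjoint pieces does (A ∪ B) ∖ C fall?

3

(A ∪ B) ∖ C splits into 3 disjoint pieces (area 0.75, area 9.6167, area 2.3333).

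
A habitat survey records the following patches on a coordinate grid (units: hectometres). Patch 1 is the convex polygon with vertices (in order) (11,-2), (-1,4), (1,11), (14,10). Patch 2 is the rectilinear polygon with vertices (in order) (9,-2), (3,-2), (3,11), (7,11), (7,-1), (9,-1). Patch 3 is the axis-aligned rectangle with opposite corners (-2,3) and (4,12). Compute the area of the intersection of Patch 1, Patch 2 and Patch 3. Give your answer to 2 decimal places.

7.81

The intersection is the polygon with vertices (3,10.846), (4,10.769), (4,3), (3,3).
By the shoelace formula its area is 7.81.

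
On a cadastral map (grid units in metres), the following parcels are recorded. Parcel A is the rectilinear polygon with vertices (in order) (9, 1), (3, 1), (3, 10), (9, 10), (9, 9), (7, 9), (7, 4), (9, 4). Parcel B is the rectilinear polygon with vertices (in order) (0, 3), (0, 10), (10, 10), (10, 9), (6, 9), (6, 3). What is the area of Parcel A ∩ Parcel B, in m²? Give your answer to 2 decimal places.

The intersection is the polygon with vertices (3,10), (9,10), (9,9), (7,9), (6,9), (6,3), (3,3).
By the shoelace formula its area is 24.00.

24.00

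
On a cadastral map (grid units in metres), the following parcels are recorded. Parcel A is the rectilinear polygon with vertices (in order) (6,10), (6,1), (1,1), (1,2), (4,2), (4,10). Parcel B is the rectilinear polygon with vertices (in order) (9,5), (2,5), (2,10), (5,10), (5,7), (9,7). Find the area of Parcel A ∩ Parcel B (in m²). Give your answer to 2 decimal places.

The intersection is the polygon with vertices (6,5), (4,5), (4,10), (5,10), (5,7), (6,7).
By the shoelace formula its area is 7.00.

7.00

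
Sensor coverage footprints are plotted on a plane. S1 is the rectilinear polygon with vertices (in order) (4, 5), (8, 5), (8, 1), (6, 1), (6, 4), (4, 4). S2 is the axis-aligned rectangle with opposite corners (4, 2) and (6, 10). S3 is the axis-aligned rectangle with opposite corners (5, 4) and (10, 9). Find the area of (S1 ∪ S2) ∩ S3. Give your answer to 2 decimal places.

7.00

The region (S1 ∪ S2) ∩ S3 is the polygon with vertices (8,4), (5,4), (5,9), (6,9), (6,5), (8,5).
By the shoelace formula its area is 7.00.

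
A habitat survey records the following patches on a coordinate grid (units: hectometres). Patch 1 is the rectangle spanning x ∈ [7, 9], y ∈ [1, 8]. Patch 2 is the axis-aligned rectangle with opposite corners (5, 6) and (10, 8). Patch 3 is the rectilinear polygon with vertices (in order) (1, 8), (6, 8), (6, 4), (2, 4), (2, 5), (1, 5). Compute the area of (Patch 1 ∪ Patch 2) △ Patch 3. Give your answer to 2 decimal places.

|Patch 1 ∪ Patch 2| = 20.
|(Patch 1 ∪ Patch 2) ∩ Patch 3| = 2.
|(Patch 1 ∪ Patch 2) △ Patch 3| = 20 + 19 − 4 = 35.00.

35.00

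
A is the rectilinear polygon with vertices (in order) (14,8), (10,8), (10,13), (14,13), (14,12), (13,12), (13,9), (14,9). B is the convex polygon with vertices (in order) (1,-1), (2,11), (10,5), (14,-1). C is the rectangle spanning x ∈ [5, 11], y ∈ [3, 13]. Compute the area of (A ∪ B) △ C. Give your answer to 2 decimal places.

|A ∪ B| = 107.
|(A ∪ B) ∩ C| = 25.625.
|(A ∪ B) △ C| = 107 + 60 − 51.25 = 115.75.

115.75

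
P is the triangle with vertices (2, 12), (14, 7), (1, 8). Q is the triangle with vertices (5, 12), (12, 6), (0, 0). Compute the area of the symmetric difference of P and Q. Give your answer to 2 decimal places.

56.33

|P| = 26.5, |Q| = 57, |P∩Q| = 13.5865.
|P △ Q| = |P| + |Q| − 2·|P∩Q| = 26.5 + 57 − 27.1729 = 56.33.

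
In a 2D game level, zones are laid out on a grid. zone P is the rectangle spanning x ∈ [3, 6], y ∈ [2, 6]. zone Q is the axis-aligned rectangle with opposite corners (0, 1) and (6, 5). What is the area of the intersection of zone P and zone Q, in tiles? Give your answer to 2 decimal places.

|zone P∩zone Q|: x∈[3,6], y∈[2,5] → 3·3 = 9.

9.00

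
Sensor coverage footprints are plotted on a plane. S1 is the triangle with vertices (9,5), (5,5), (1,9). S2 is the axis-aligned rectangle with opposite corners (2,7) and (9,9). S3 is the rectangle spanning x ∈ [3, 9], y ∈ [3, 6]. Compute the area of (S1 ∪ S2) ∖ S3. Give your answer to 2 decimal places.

16.75

|S1 ∪ S2| = 20.25.
|(S1 ∪ S2) ∩ S3| = 3.5.
|(S1 ∪ S2) ∖ S3| = 20.25 − 3.5 = 16.75.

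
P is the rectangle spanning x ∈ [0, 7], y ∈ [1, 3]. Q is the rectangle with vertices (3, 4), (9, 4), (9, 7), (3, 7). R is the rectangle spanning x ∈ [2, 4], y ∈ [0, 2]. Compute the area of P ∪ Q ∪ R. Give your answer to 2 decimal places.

By inclusion–exclusion:
Individual areas: |P| = 14, |Q| = 18, |R| = 4.
|P∩Q| = 0 (no overlap).
|P∩R|: x∈[2,4], y∈[1,2] → 2·1 = 2.
|Q∩R| = 0 (no overlap).
|P∩Q∩R| = 0.
|P ∪ Q ∪ R| = 36 − 2 + 0 = 34.00.

34.00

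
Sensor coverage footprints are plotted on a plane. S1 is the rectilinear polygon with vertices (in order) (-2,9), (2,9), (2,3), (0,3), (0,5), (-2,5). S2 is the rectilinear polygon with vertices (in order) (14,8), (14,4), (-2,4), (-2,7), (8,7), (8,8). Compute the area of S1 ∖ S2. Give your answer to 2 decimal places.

10.00

|S1| = 20, |S1∩S2| = 10.
|S1 ∖ S2| = |S1| − |S1∩S2| = 20 − 10 = 10.00.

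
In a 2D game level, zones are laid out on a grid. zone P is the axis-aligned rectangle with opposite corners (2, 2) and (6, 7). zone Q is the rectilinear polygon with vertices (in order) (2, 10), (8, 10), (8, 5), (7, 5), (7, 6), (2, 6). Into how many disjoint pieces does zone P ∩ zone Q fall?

zone P ∩ zone Q is a single connected region.

1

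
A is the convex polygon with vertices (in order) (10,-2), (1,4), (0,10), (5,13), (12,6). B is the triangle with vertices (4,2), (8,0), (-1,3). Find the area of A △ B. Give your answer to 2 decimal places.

105.67

|A| = 104, |B| = 3, |A∩B| = 0.6667.
|A △ B| = |A| + |B| − 2·|A∩B| = 104 + 3 − 1.3333 = 105.67.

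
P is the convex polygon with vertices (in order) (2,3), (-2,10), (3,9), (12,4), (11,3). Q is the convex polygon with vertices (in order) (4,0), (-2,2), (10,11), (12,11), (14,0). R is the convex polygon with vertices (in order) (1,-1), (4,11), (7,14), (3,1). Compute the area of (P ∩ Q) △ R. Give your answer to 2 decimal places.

|P ∩ Q| = 30.1298.
|(P ∩ Q) ∩ R| = 5.6567.
|(P ∩ Q) △ R| = 30.1298 + 22.5 − 11.3135 = 41.32.

41.32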